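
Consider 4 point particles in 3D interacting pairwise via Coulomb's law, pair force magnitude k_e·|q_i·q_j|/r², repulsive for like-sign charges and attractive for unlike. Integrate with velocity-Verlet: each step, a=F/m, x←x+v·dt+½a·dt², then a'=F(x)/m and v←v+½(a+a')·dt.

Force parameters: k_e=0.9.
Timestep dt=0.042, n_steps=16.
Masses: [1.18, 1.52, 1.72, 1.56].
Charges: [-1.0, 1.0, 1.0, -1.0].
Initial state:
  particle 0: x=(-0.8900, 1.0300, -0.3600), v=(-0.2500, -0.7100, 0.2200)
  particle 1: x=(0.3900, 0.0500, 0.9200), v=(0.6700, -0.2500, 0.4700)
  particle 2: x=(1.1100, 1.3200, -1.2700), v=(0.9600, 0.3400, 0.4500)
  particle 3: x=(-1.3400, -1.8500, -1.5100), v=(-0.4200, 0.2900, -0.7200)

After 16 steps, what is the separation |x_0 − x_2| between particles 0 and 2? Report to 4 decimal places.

step 0: x0=(-0.8900, 1.0300, -0.3600) x1=(0.3900, 0.0500, 0.9200) x2=(1.1100, 1.3200, -1.2700) x3=(-1.3400, -1.8500, -1.5100)
step 1: x0=(-0.9003, 1.0002, -0.3507) x1=(0.4180, 0.0395, 0.9397) x2=(1.1502, 1.3343, -1.2511) x3=(-1.3576, -1.8378, -1.5402)
step 2: x0=(-0.9101, 0.9704, -0.3412) x1=(0.4458, 0.0290, 0.9593) x2=(1.1903, 1.3485, -1.2323) x3=(-1.3752, -1.8256, -1.5704)
step 3: x0=(-0.9194, 0.9406, -0.3316) x1=(0.4734, 0.0185, 0.9788) x2=(1.2302, 1.3628, -1.2135) x3=(-1.3926, -1.8135, -1.6006)
step 4: x0=(-0.9284, 0.9109, -0.3219) x1=(0.5007, 0.0080, 0.9983) x2=(1.2700, 1.3771, -1.1947) x3=(-1.4101, -1.8013, -1.6308)
step 5: x0=(-0.9369, 0.8812, -0.3120) x1=(0.5278, -0.0026, 1.0177) x2=(1.3096, 1.3913, -1.1760) x3=(-1.4274, -1.7892, -1.6610)
step 6: x0=(-0.9450, 0.8516, -0.3019) x1=(0.5546, -0.0131, 1.0370) x2=(1.3491, 1.4056, -1.1574) x3=(-1.4447, -1.7771, -1.6911)
step 7: x0=(-0.9526, 0.8221, -0.2917) x1=(0.5813, -0.0237, 1.0562) x2=(1.3885, 1.4198, -1.1388) x3=(-1.4620, -1.7650, -1.7213)
step 8: x0=(-0.9599, 0.7926, -0.2813) x1=(0.6077, -0.0343, 1.0754) x2=(1.4277, 1.4340, -1.1203) x3=(-1.4792, -1.7529, -1.7514)
step 9: x0=(-0.9668, 0.7632, -0.2707) x1=(0.6339, -0.0449, 1.0945) x2=(1.4668, 1.4483, -1.1018) x3=(-1.4964, -1.7409, -1.7816)
step 10: x0=(-0.9732, 0.7339, -0.2599) x1=(0.6598, -0.0556, 1.1135) x2=(1.5058, 1.4625, -1.0834) x3=(-1.5135, -1.7289, -1.8118)
step 11: x0=(-0.9793, 0.7047, -0.2490) x1=(0.6856, -0.0662, 1.1325) x2=(1.5447, 1.4767, -1.0651) x3=(-1.5305, -1.7169, -1.8419)
step 12: x0=(-0.9850, 0.6755, -0.2378) x1=(0.7111, -0.0769, 1.1514) x2=(1.5835, 1.4909, -1.0468) x3=(-1.5475, -1.7050, -1.8721)
step 13: x0=(-0.9904, 0.6465, -0.2265) x1=(0.7364, -0.0877, 1.1702) x2=(1.6222, 1.5052, -1.0286) x3=(-1.5645, -1.6931, -1.9023)
step 14: x0=(-0.9954, 0.6175, -0.2150) x1=(0.7615, -0.0985, 1.1890) x2=(1.6608, 1.5194, -1.0104) x3=(-1.5814, -1.6813, -1.9325)
step 15: x0=(-1.0000, 0.5887, -0.2033) x1=(0.7864, -0.1093, 1.2077) x2=(1.6993, 1.5336, -0.9923) x3=(-1.5983, -1.6694, -1.9627)
step 16: x0=(-1.0043, 0.5600, -0.1914) x1=(0.8110, -0.1201, 1.2264) x2=(1.7377, 1.5478, -0.9743) x3=(-1.6151, -1.6577, -1.9929)

3.0178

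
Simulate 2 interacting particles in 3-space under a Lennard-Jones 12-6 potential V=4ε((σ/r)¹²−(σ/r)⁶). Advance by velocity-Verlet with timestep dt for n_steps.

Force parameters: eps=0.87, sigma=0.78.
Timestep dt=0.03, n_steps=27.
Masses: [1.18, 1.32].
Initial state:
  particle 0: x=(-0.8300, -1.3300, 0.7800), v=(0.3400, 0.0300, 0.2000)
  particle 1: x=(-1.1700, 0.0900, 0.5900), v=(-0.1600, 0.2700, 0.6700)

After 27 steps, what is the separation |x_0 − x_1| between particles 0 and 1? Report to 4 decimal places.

1.6735

step 0: x0=(-0.8300, -1.3300, 0.7800) x1=(-1.1700, 0.0900, 0.5900)
step 1: x0=(-0.8198, -1.3290, 0.7860) x1=(-1.1748, 0.0980, 0.6101)
step 2: x0=(-0.8097, -1.3278, 0.7919) x1=(-1.1795, 0.1058, 0.6302)
step 3: x0=(-0.7996, -1.3263, 0.7979) x1=(-1.1842, 0.1134, 0.6504)
step 4: x0=(-0.7896, -1.3247, 0.8038) x1=(-1.1888, 0.1209, 0.6706)
step 5: x0=(-0.7797, -1.3229, 0.8097) x1=(-1.1934, 0.1282, 0.6908)
step 6: x0=(-0.7697, -1.3209, 0.8156) x1=(-1.1980, 0.1353, 0.7110)
step 7: x0=(-0.7599, -1.3188, 0.8215) x1=(-1.2025, 0.1423, 0.7312)
step 8: x0=(-0.7501, -1.3164, 0.8273) x1=(-1.2069, 0.1491, 0.7514)
step 9: x0=(-0.7403, -1.3139, 0.8332) x1=(-1.2113, 0.1558, 0.7716)
step 10: x0=(-0.7306, -1.3113, 0.8390) x1=(-1.2157, 0.1623, 0.7919)
step 11: x0=(-0.7210, -1.3085, 0.8449) x1=(-1.2200, 0.1687, 0.8121)
step 12: x0=(-0.7113, -1.3055, 0.8507) x1=(-1.2243, 0.1749, 0.8324)
step 13: x0=(-0.7018, -1.3024, 0.8565) x1=(-1.2285, 0.1811, 0.8526)
step 14: x0=(-0.6923, -1.2992, 0.8624) x1=(-1.2327, 0.1871, 0.8729)
step 15: x0=(-0.6828, -1.2958, 0.8682) x1=(-1.2368, 0.1930, 0.8931)
step 16: x0=(-0.6734, -1.2923, 0.8740) x1=(-1.2409, 0.1988, 0.9134)
step 17: x0=(-0.6640, -1.2887, 0.8799) x1=(-1.2450, 0.2044, 0.9336)
step 18: x0=(-0.6547, -1.2849, 0.8857) x1=(-1.2490, 0.2100, 0.9538)
step 19: x0=(-0.6454, -1.2811, 0.8916) x1=(-1.2530, 0.2155, 0.9741)
step 20: x0=(-0.6362, -1.2771, 0.8974) x1=(-1.2569, 0.2208, 0.9943)
step 21: x0=(-0.6270, -1.2731, 0.9033) x1=(-1.2608, 0.2261, 1.0145)
step 22: x0=(-0.6179, -1.2689, 0.9092) x1=(-1.2646, 0.2313, 1.0347)
step 23: x0=(-0.6088, -1.2646, 0.9150) x1=(-1.2684, 0.2363, 1.0549)
step 24: x0=(-0.5997, -1.2602, 0.9209) x1=(-1.2722, 0.2413, 1.0751)
step 25: x0=(-0.5907, -1.2558, 0.9268) x1=(-1.2760, 0.2462, 1.0953)
step 26: x0=(-0.5817, -1.2512, 0.9327) x1=(-1.2797, 0.2511, 1.1155)
step 27: x0=(-0.5728, -1.2465, 0.9387) x1=(-1.2833, 0.2558, 1.1357)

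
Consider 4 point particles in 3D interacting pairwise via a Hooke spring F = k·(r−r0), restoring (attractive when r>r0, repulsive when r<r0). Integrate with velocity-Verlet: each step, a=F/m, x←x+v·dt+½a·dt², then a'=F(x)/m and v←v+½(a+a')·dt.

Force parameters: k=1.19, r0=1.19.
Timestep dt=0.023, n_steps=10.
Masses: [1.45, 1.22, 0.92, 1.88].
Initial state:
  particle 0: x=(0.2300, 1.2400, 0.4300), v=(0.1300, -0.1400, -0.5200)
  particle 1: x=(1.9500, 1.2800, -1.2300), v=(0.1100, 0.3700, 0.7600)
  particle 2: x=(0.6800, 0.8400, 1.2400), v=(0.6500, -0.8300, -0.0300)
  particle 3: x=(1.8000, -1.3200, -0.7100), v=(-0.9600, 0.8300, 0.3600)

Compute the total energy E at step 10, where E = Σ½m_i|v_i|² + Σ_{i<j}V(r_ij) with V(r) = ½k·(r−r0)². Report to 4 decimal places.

11.1776

step 0: x0=(0.2300, 1.2400, 0.4300) x1=(1.9500, 1.2800, -1.2300) x2=(0.6800, 0.8400, 1.2400) x3=(1.8000, -1.3200, -0.7100)
step 1: x0=(0.2334, 1.2365, 0.4177) x1=(1.9521, 1.2881, -1.2119) x2=(0.6955, 0.8205, 1.2385) x3=(1.7777, -1.3002, -0.7014)
step 2: x0=(0.2375, 1.2323, 0.4046) x1=(1.9533, 1.2953, -1.1924) x2=(0.7119, 0.8003, 1.2352) x3=(1.7548, -1.2789, -0.6924)
step 3: x0=(0.2424, 1.2274, 0.3909) x1=(1.9537, 1.3015, -1.1718) x2=(0.7293, 0.7793, 1.2303) x3=(1.7314, -1.2562, -0.6827)
step 4: x0=(0.2480, 1.2220, 0.3765) x1=(1.9532, 1.3070, -1.1498) x2=(0.7477, 0.7577, 1.2238) x3=(1.7076, -1.2322, -0.6726)
step 5: x0=(0.2543, 1.2159, 0.3615) x1=(1.9519, 1.3115, -1.1267) x2=(0.7669, 0.7355, 1.2156) x3=(1.6834, -1.2067, -0.6620)
step 6: x0=(0.2614, 1.2092, 0.3459) x1=(1.9498, 1.3151, -1.1024) x2=(0.7870, 0.7127, 1.2058) x3=(1.6587, -1.1800, -0.6508)
step 7: x0=(0.2691, 1.2020, 0.3297) x1=(1.9468, 1.3178, -1.0770) x2=(0.8079, 0.6893, 1.1945) x3=(1.6336, -1.1520, -0.6392)
step 8: x0=(0.2775, 1.1941, 0.3130) x1=(1.9430, 1.3197, -1.0505) x2=(0.8295, 0.6655, 1.1816) x3=(1.6082, -1.1227, -0.6272)
step 9: x0=(0.2866, 1.1858, 0.2957) x1=(1.9385, 1.3207, -1.0229) x2=(0.8519, 0.6412, 1.1673) x3=(1.5824, -1.0922, -0.6147)
step 10: x0=(0.2963, 1.1768, 0.2780) x1=(1.9332, 1.3208, -0.9944) x2=(0.8749, 0.6165, 1.1515) x3=(1.5563, -1.0605, -0.6017)
step 0 velocities: v0=(0.1300, -0.1400, -0.5200) v1=(0.1100, 0.3700, 0.7600) v2=(0.6500, -0.8300, -0.0300) v3=(-0.9600, 0.8300, 0.3600)
step 0: KE=2.8131, PE=8.3660, E=11.1791
step 10 velocities: v0=(0.4345, -0.3987, -0.7804) v1=(-0.2473, -0.0129, 1.2628) v2=(1.0145, -1.0809, -0.7175) v3=(-1.1413, 1.4008, 0.5710)
step 10: KE=6.3273, PE=4.8503, E=11.1776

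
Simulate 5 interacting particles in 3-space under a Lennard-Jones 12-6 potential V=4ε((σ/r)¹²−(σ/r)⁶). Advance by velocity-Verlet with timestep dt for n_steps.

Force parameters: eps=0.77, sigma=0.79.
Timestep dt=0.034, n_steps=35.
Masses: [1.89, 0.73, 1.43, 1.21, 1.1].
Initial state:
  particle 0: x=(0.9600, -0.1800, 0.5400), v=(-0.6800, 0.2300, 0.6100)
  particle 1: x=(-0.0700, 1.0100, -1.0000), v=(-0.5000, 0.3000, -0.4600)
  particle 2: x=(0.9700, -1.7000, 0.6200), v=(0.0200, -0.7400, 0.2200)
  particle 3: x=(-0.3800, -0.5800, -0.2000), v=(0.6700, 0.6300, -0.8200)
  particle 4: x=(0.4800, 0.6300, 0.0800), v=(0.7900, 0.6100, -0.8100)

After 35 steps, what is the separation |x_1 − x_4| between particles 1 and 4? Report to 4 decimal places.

step 0: x0=(0.9600, -0.1800, 0.5400) x1=(-0.0700, 1.0100, -1.0000) x2=(0.9700, -1.7000, 0.6200) x3=(-0.3800, -0.5800, -0.2000) x4=(0.4800, 0.6300, 0.0800)
step 1: x0=(0.9365, -0.1718, 0.5604) x1=(-0.0867, 1.0200, -1.0151) x2=(0.9707, -1.7251, 0.6275) x3=(-0.3571, -0.5584, -0.2278) x4=(0.5071, 0.6499, 0.0526)
step 2: x0=(0.9125, -0.1628, 0.5802) x1=(-0.1030, 1.0295, -1.0292) x2=(0.9713, -1.7499, 0.6349) x3=(-0.3338, -0.5366, -0.2555) x4=(0.5346, 0.6682, 0.0255)
step 3: x0=(0.8879, -0.1530, 0.5994) x1=(-0.1186, 1.0385, -1.0423) x2=(0.9719, -1.7746, 0.6423) x3=(-0.3102, -0.5145, -0.2831) x4=(0.5622, 0.6850, -0.0012)
step 4: x0=(0.8629, -0.1424, 0.6178) x1=(-0.1338, 1.0472, -1.0544) x2=(0.9725, -1.7992, 0.6497) x3=(-0.2863, -0.4921, -0.3106) x4=(0.5900, 0.7002, -0.0275)
step 5: x0=(0.8376, -0.1312, 0.6355) x1=(-0.1484, 1.0554, -1.0657) x2=(0.9731, -1.8236, 0.6571) x3=(-0.2621, -0.4694, -0.3378) x4=(0.6176, 0.7141, -0.0533)
step 6: x0=(0.8119, -0.1193, 0.6525) x1=(-0.1624, 1.0632, -1.0762) x2=(0.9736, -1.8480, 0.6645) x3=(-0.2375, -0.4464, -0.3650) x4=(0.6451, 0.7266, -0.0785)
step 7: x0=(0.7860, -0.1068, 0.6688) x1=(-0.1759, 1.0706, -1.0859) x2=(0.9742, -1.8722, 0.6719) x3=(-0.2126, -0.4231, -0.3919) x4=(0.6723, 0.7380, -0.1033)
step 8: x0=(0.7599, -0.0939, 0.6845) x1=(-0.1888, 1.0776, -1.0949) x2=(0.9747, -1.8964, 0.6793) x3=(-0.1874, -0.3994, -0.4187) x4=(0.6990, 0.7482, -0.1276)
step 9: x0=(0.7337, -0.0804, 0.6995) x1=(-0.2012, 1.0841, -1.1032) x2=(0.9752, -1.9205, 0.6866) x3=(-0.1619, -0.3753, -0.4453) x4=(0.7254, 0.7574, -0.1515)
step 10: x0=(0.7074, -0.0666, 0.7140) x1=(-0.2132, 1.0903, -1.1108) x2=(0.9757, -1.9446, 0.6939) x3=(-0.1360, -0.3508, -0.4716) x4=(0.7512, 0.7657, -0.1749)
step 11: x0=(0.6810, -0.0524, 0.7278) x1=(-0.2246, 1.0960, -1.1179) x2=(0.9761, -1.9686, 0.7013) x3=(-0.1098, -0.3259, -0.4978) x4=(0.7765, 0.7731, -0.1980)
step 12: x0=(0.6545, -0.0379, 0.7411) x1=(-0.2355, 1.1013, -1.1244) x2=(0.9766, -1.9925, 0.7086) x3=(-0.0832, -0.3006, -0.5238) x4=(0.8012, 0.7798, -0.2208)
step 13: x0=(0.6281, -0.0232, 0.7540) x1=(-0.2459, 1.1061, -1.1304) x2=(0.9771, -2.0164, 0.7159) x3=(-0.0564, -0.2748, -0.5495) x4=(0.8253, 0.7858, -0.2433)
step 14: x0=(0.6016, -0.0083, 0.7664) x1=(-0.2559, 1.1105, -1.1359) x2=(0.9775, -2.0403, 0.7233) x3=(-0.0292, -0.2485, -0.5751) x4=(0.8488, 0.7912, -0.2656)
step 15: x0=(0.5751, 0.0068, 0.7783) x1=(-0.2654, 1.1143, -1.1409) x2=(0.9779, -2.0642, 0.7306) x3=(-0.0017, -0.2216, -0.6004) x4=(0.8716, 0.7960, -0.2877)
step 16: x0=(0.5486, 0.0220, 0.7899) x1=(-0.2745, 1.1176, -1.1454) x2=(0.9784, -2.0880, 0.7379) x3=(0.0260, -0.1941, -0.6255) x4=(0.8938, 0.8002, -0.3098)
step 17: x0=(0.5221, 0.0373, 0.8012) x1=(-0.2830, 1.1203, -1.1495) x2=(0.9788, -2.1118, 0.7452) x3=(0.0541, -0.1659, -0.6505) x4=(0.9153, 0.8038, -0.3318)
step 18: x0=(0.4957, 0.0528, 0.8122) x1=(-0.2911, 1.1224, -1.1531) x2=(0.9792, -2.1356, 0.7525) x3=(0.0825, -0.1371, -0.6752) x4=(0.9360, 0.8069, -0.3538)
step 19: x0=(0.4693, 0.0683, 0.8229) x1=(-0.2987, 1.1238, -1.1563) x2=(0.9796, -2.1593, 0.7598) x3=(0.1113, -0.1075, -0.6997) x4=(0.9561, 0.8094, -0.3758)
step 20: x0=(0.4429, 0.0839, 0.8334) x1=(-0.3057, 1.1245, -1.1590) x2=(0.9800, -2.1831, 0.7671) x3=(0.1403, -0.0770, -0.7241) x4=(0.9754, 0.8113, -0.3979)
step 21: x0=(0.4165, 0.0995, 0.8436) x1=(-0.3122, 1.1244, -1.1613) x2=(0.9805, -2.2068, 0.7744) x3=(0.1698, -0.0455, -0.7482) x4=(0.9939, 0.8126, -0.4201)
step 22: x0=(0.3902, 0.1151, 0.8537) x1=(-0.3180, 1.1235, -1.1631) x2=(0.9809, -2.2306, 0.7817) x3=(0.1996, -0.0130, -0.7722) x4=(1.0114, 0.8132, -0.4426)
step 23: x0=(0.3639, 0.1308, 0.8635) x1=(-0.3232, 1.1217, -1.1645) x2=(0.9813, -2.2543, 0.7890) x3=(0.2299, 0.0207, -0.7959) x4=(1.0280, 0.8130, -0.4653)
step 24: x0=(0.3376, 0.1465, 0.8733) x1=(-0.3276, 1.1188, -1.1654) x2=(0.9817, -2.2780, 0.7963) x3=(0.2607, 0.0557, -0.8193) x4=(1.0435, 0.8120, -0.4883)
step 25: x0=(0.3114, 0.1623, 0.8829) x1=(-0.3312, 1.1149, -1.1658) x2=(0.9821, -2.3017, 0.8036) x3=(0.2920, 0.0923, -0.8425) x4=(1.0578, 0.8099, -0.5118)
step 26: x0=(0.2851, 0.1781, 0.8924) x1=(-0.3339, 1.1097, -1.1657) x2=(0.9825, -2.3254, 0.8109) x3=(0.3241, 0.1306, -0.8653) x4=(1.0706, 0.8067, -0.5357)
step 27: x0=(0.2589, 0.1938, 0.9017) x1=(-0.3354, 1.1033, -1.1651) x2=(0.9829, -2.3491, 0.8182) x3=(0.3570, 0.1708, -0.8877) x4=(1.0817, 0.8022, -0.5603)
step 28: x0=(0.2328, 0.2097, 0.9110) x1=(-0.3357, 1.0955, -1.1640) x2=(0.9833, -2.3727, 0.8255) x3=(0.3909, 0.2132, -0.9096) x4=(1.0909, 0.7962, -0.5857)
step 29: x0=(0.2066, 0.2255, 0.9203) x1=(-0.3345, 1.0861, -1.1623) x2=(0.9837, -2.3964, 0.8328) x3=(0.4256, 0.2578, -0.9309) x4=(1.0982, 0.7888, -0.6119)
step 30: x0=(0.1805, 0.2413, 0.9294) x1=(-0.3316, 1.0752, -1.1601) x2=(0.9841, -2.4201, 0.8401) x3=(0.4604, 0.3041, -0.9519) x4=(1.1041, 0.7805, -0.6387)
step 31: x0=(0.1544, 0.2571, 0.9385) x1=(-0.3268, 1.0626, -1.1573) x2=(0.9844, -2.4437, 0.8474) x3=(0.4923, 0.3499, -0.9741) x4=(1.1119, 0.7738, -0.6644)
step 32: x0=(0.1283, 0.2730, 0.9475) x1=(-0.3197, 1.0482, -1.1540) x2=(0.9848, -2.4674, 0.8547) x3=(0.5133, 0.3901, -1.0013) x4=(1.1303, 0.7744, -0.6849)
step 33: x0=(0.1022, 0.2888, 0.9565) x1=(-0.3100, 1.0319, -1.1501) x2=(0.9852, -2.4911, 0.8620) x3=(0.5166, 0.4213, -1.0372) x4=(1.1663, 0.7863, -0.6961)
step 34: x0=(0.0761, 0.3047, 0.9654) x1=(-0.2973, 1.0135, -1.1458) x2=(0.9856, -2.5147, 0.8693) x3=(0.5100, 0.4490, -1.0776) x4=(1.2112, 0.8032, -0.7027)
step 35: x0=(0.0501, 0.3206, 0.9743) x1=(-0.2813, 0.9930, -1.1410) x2=(0.9860, -2.5384, 0.8766) x3=(0.5005, 0.4775, -1.1187) x4=(1.2572, 0.8208, -0.7086)

1.6073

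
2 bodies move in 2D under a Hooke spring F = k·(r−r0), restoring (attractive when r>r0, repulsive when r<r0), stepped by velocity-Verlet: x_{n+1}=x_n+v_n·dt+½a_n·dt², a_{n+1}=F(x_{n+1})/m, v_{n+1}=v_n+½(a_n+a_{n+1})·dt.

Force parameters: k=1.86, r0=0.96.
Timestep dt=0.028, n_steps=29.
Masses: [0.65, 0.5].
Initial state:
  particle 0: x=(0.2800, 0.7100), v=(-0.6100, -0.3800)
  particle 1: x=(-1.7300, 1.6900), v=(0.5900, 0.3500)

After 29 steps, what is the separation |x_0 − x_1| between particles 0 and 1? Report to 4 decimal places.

step 0: x0=(0.2800, 0.7100) x1=(-1.7300, 1.6900)
step 1: x0=(0.2616, 0.7000) x1=(-1.7118, 1.6990)
step 2: x0=(0.2408, 0.6912) x1=(-1.6904, 1.7063)
step 3: x0=(0.2175, 0.6838) x1=(-1.6658, 1.7120)
step 4: x0=(0.1918, 0.6776) x1=(-1.6381, 1.7160)
step 5: x0=(0.1640, 0.6727) x1=(-1.6076, 1.7184)
step 6: x0=(0.1340, 0.6690) x1=(-1.5743, 1.7191)
step 7: x0=(0.1020, 0.6665) x1=(-1.5384, 1.7183)
step 8: x0=(0.0681, 0.6653) x1=(-1.5001, 1.7159)
step 9: x0=(0.0326, 0.6652) x1=(-1.4595, 1.7120)
step 10: x0=(-0.0046, 0.6662) x1=(-1.4169, 1.7066)
step 11: x0=(-0.0432, 0.6683) x1=(-1.3724, 1.6999)
step 12: x0=(-0.0831, 0.6713) x1=(-1.3262, 1.6919)
step 13: x0=(-0.1241, 0.6753) x1=(-1.2786, 1.6826)
step 14: x0=(-0.1660, 0.6802) x1=(-1.2297, 1.6723)
step 15: x0=(-0.2088, 0.6858) x1=(-1.1798, 1.6610)
step 16: x0=(-0.2523, 0.6920) x1=(-1.1290, 1.6489)
step 17: x0=(-0.2962, 0.6988) x1=(-1.0776, 1.6360)
step 18: x0=(-0.3405, 0.7061) x1=(-1.0256, 1.6225)
step 19: x0=(-0.3851, 0.7137) x1=(-0.9734, 1.6086)
step 20: x0=(-0.4298, 0.7215) x1=(-0.9209, 1.5944)
step 21: x0=(-0.4746, 0.7294) x1=(-0.8684, 1.5801)
step 22: x0=(-0.5193, 0.7372) x1=(-0.8159, 1.5659)
step 23: x0=(-0.5640, 0.7449) x1=(-0.7636, 1.5519)
step 24: x0=(-0.6086, 0.7523) x1=(-0.7113, 1.5383)
step 25: x0=(-0.6531, 0.7593) x1=(-0.6590, 1.5251)
step 26: x0=(-0.6977, 0.7659) x1=(-0.6068, 1.5126)
step 27: x0=(-0.7423, 0.7720) x1=(-0.5545, 1.5006)
step 28: x0=(-0.7870, 0.7776) x1=(-0.5020, 1.4892)
step 29: x0=(-0.8319, 0.7829) x1=(-0.4493, 1.4783)

0.7937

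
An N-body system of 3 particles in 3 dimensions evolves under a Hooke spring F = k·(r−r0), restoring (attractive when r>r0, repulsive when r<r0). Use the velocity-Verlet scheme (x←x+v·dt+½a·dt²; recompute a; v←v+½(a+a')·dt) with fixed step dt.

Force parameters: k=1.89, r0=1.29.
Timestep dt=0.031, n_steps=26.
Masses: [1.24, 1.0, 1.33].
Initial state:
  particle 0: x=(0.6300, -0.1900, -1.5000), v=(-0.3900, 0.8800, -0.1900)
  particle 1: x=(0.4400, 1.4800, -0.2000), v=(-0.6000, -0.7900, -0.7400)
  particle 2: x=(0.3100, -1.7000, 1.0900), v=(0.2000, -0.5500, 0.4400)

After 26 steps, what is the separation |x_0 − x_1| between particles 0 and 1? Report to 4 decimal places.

0.7274

step 0: x0=(0.6300, -0.1900, -1.5000) x1=(0.4400, 1.4800, -0.2000) x2=(0.3100, -1.7000, 1.0900)
step 1: x0=(0.6177, -0.1629, -1.5044) x1=(0.4214, 1.4531, -0.2227) x2=(0.3164, -1.7151, 1.1021)
step 2: x0=(0.6051, -0.1362, -1.5060) x1=(0.4028, 1.4215, -0.2447) x2=(0.3231, -1.7263, 1.1110)
step 3: x0=(0.5921, -0.1100, -1.5046) x1=(0.3843, 1.3853, -0.2661) x2=(0.3301, -1.7335, 1.1166)
step 4: x0=(0.5788, -0.0845, -1.5004) x1=(0.3658, 1.3447, -0.2866) x2=(0.3373, -1.7368, 1.1190)
step 5: x0=(0.5652, -0.0597, -1.4933) x1=(0.3474, 1.2998, -0.3062) x2=(0.3448, -1.7362, 1.1182)
step 6: x0=(0.5513, -0.0357, -1.4836) x1=(0.3291, 1.2508, -0.3249) x2=(0.3525, -1.7317, 1.1140)
step 7: x0=(0.5371, -0.0128, -1.4711) x1=(0.3110, 1.1979, -0.3426) x2=(0.3602, -1.7233, 1.1066)
step 8: x0=(0.5227, 0.0091, -1.4561) x1=(0.2930, 1.1412, -0.3591) x2=(0.3681, -1.7112, 1.0959)
step 9: x0=(0.5081, 0.0299, -1.4386) x1=(0.2751, 1.0811, -0.3744) x2=(0.3761, -1.6953, 1.0820)
step 10: x0=(0.4934, 0.0494, -1.4187) x1=(0.2574, 1.0177, -0.3885) x2=(0.3841, -1.6759, 1.0649)
step 11: x0=(0.4785, 0.0676, -1.3966) x1=(0.2400, 0.9513, -0.4012) x2=(0.3920, -1.6530, 1.0448)
step 12: x0=(0.4636, 0.0844, -1.3724) x1=(0.2226, 0.8822, -0.4125) x2=(0.3999, -1.6268, 1.0216)
step 13: x0=(0.4486, 0.0999, -1.3463) x1=(0.2055, 0.8106, -0.4223) x2=(0.4077, -1.5973, 0.9955)
step 14: x0=(0.4336, 0.1138, -1.3183) x1=(0.1885, 0.7367, -0.4306) x2=(0.4154, -1.5648, 0.9666)
step 15: x0=(0.4186, 0.1263, -1.2888) x1=(0.1717, 0.6608, -0.4373) x2=(0.4230, -1.5293, 0.9350)
step 16: x0=(0.4037, 0.1372, -1.2578) x1=(0.1550, 0.5831, -0.4424) x2=(0.4304, -1.4912, 0.9008)
step 17: x0=(0.3890, 0.1468, -1.2255) x1=(0.1383, 0.5039, -0.4458) x2=(0.4376, -1.4505, 0.8642)
step 18: x0=(0.3745, 0.1548, -1.1922) x1=(0.1217, 0.4233, -0.4475) x2=(0.4445, -1.4076, 0.8254)
step 19: x0=(0.3602, 0.1616, -1.1581) x1=(0.1051, 0.3417, -0.4474) x2=(0.4512, -1.3624, 0.7844)
step 20: x0=(0.3462, 0.1671, -1.1233) x1=(0.0885, 0.2590, -0.4457) x2=(0.4577, -1.3154, 0.7415)
step 21: x0=(0.3326, 0.1714, -1.0880) x1=(0.0717, 0.1754, -0.4422) x2=(0.4640, -1.2667, 0.6968)
step 22: x0=(0.3194, 0.1749, -1.0523) x1=(0.0548, 0.0910, -0.4370) x2=(0.4699, -1.2165, 0.6506)
step 23: x0=(0.3067, 0.1776, -1.0164) x1=(0.0376, 0.0058, -0.4303) x2=(0.4757, -1.1650, 0.6030)
step 24: x0=(0.2944, 0.1798, -0.9804) x1=(0.0201, -0.0801, -0.4223) x2=(0.4812, -1.1125, 0.5543)
step 25: x0=(0.2826, 0.1817, -0.9444) x1=(0.0023, -0.1666, -0.4131) x2=(0.4866, -1.0592, 0.5047)
step 26: x0=(0.2712, 0.1834, -0.9083) x1=(-0.0159, -0.2539, -0.4029) x2=(0.4918, -1.0053, 0.4543)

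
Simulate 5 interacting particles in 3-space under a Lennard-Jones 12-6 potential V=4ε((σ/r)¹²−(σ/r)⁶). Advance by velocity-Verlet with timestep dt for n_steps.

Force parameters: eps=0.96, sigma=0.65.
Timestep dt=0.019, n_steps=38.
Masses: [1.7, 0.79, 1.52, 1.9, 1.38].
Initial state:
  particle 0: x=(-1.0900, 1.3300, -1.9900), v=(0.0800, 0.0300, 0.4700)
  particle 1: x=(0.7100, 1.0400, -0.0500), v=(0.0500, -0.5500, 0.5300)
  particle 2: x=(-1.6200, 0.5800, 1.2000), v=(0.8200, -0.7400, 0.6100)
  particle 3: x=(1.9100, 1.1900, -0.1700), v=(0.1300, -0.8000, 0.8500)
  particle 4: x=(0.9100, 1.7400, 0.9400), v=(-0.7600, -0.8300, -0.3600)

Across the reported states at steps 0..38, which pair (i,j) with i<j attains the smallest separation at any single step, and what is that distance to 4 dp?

step 0: x0=(-1.0900, 1.3300, -1.9900) x1=(0.7100, 1.0400, -0.0500) x2=(-1.6200, 0.5800, 1.2000) x3=(1.9100, 1.1900, -0.1700) x4=(0.9100, 1.7400, 0.9400)
step 1: x0=(-1.0885, 1.3306, -1.9811) x1=(0.7111, 1.0296, -0.0399) x2=(-1.6044, 0.5659, 1.2116) x3=(1.9124, 1.1748, -0.1538) x4=(0.8956, 1.7242, 0.9331)
step 2: x0=(-1.0870, 1.3311, -1.9721) x1=(0.7123, 1.0194, -0.0296) x2=(-1.5888, 0.5519, 1.2232) x3=(1.9148, 1.1596, -0.1377) x4=(0.8811, 1.7083, 0.9261)
step 3: x0=(-1.0854, 1.3317, -1.9632) x1=(0.7138, 1.0093, -0.0192) x2=(-1.5733, 0.5378, 1.2348) x3=(1.9170, 1.1444, -0.1215) x4=(0.8667, 1.6924, 0.9190)
step 4: x0=(-1.0839, 1.3323, -1.9543) x1=(0.7156, 0.9993, -0.0085) x2=(-1.5577, 0.5238, 1.2464) x3=(1.9192, 1.1292, -0.1053) x4=(0.8522, 1.6763, 0.9118)
step 5: x0=(-1.0824, 1.3328, -1.9453) x1=(0.7175, 0.9896, 0.0023) x2=(-1.5421, 0.5097, 1.2579) x3=(1.9212, 1.1139, -0.0890) x4=(0.8377, 1.6602, 0.9044)
step 6: x0=(-1.0809, 1.3334, -1.9364) x1=(0.7197, 0.9800, 0.0133) x2=(-1.5265, 0.4956, 1.2695) x3=(1.9232, 1.0987, -0.0728) x4=(0.8232, 1.6439, 0.8969)
step 7: x0=(-1.0794, 1.3340, -1.9275) x1=(0.7221, 0.9707, 0.0247) x2=(-1.5109, 0.4816, 1.2811) x3=(1.9251, 1.0835, -0.0566) x4=(0.8088, 1.6275, 0.8892)
step 8: x0=(-1.0778, 1.3346, -1.9185) x1=(0.7247, 0.9617, 0.0363) x2=(-1.4953, 0.4675, 1.2927) x3=(1.9269, 1.0683, -0.0403) x4=(0.7943, 1.6110, 0.8813)
step 9: x0=(-1.0763, 1.3351, -1.9096) x1=(0.7276, 0.9529, 0.0483) x2=(-1.4797, 0.4535, 1.3043) x3=(1.9286, 1.0530, -0.0240) x4=(0.7798, 1.5943, 0.8732)
step 10: x0=(-1.0748, 1.3357, -1.9007) x1=(0.7306, 0.9445, 0.0606) x2=(-1.4642, 0.4394, 1.3159) x3=(1.9302, 1.0378, -0.0077) x4=(0.7653, 1.5774, 0.8648)
step 11: x0=(-1.0733, 1.3363, -1.8917) x1=(0.7339, 0.9364, 0.0734) x2=(-1.4486, 0.4254, 1.3275) x3=(1.9318, 1.0226, 0.0086) x4=(0.7508, 1.5603, 0.8562)
step 12: x0=(-1.0717, 1.3368, -1.8828) x1=(0.7375, 0.9288, 0.0868) x2=(-1.4330, 0.4113, 1.3391) x3=(1.9332, 1.0073, 0.0249) x4=(0.7363, 1.5430, 0.8473)
step 13: x0=(-1.0702, 1.3374, -1.8739) x1=(0.7412, 0.9217, 0.1007) x2=(-1.4174, 0.3972, 1.3506) x3=(1.9345, 0.9921, 0.0412) x4=(0.7219, 1.5254, 0.8380)
step 14: x0=(-1.0687, 1.3380, -1.8649) x1=(0.7451, 0.9151, 0.1153) x2=(-1.4018, 0.3832, 1.3622) x3=(1.9357, 0.9768, 0.0576) x4=(0.7075, 1.5074, 0.8283)
step 15: x0=(-1.0672, 1.3385, -1.8560) x1=(0.7492, 0.9092, 0.1306) x2=(-1.3862, 0.3691, 1.3738) x3=(1.9368, 0.9616, 0.0739) x4=(0.6931, 1.4891, 0.8181)
step 16: x0=(-1.0656, 1.3391, -1.8471) x1=(0.7534, 0.9041, 0.1469) x2=(-1.3706, 0.3551, 1.3854) x3=(1.9378, 0.9464, 0.0903) x4=(0.6787, 1.4703, 0.8075)
step 17: x0=(-1.0641, 1.3397, -1.8381) x1=(0.7578, 0.8999, 0.1641) x2=(-1.3550, 0.3410, 1.3970) x3=(1.9387, 0.9311, 0.1067) x4=(0.6645, 1.4510, 0.7962)
step 18: x0=(-1.0626, 1.3402, -1.8292) x1=(0.7622, 0.8966, 0.1825) x2=(-1.3394, 0.3270, 1.4086) x3=(1.9395, 0.9159, 0.1231) x4=(0.6503, 1.4311, 0.7842)
step 19: x0=(-1.0611, 1.3408, -1.8203) x1=(0.7666, 0.8945, 0.2021) x2=(-1.3238, 0.3129, 1.4201) x3=(1.9402, 0.9007, 0.1395) x4=(0.6363, 1.4107, 0.7716)
step 20: x0=(-1.0595, 1.3414, -1.8113) x1=(0.7710, 0.8933, 0.2228) x2=(-1.3082, 0.2989, 1.4317) x3=(1.9408, 0.8855, 0.1559) x4=(0.6225, 1.3896, 0.7583)
step 21: x0=(-1.0580, 1.3420, -1.8024) x1=(0.7755, 0.8926, 0.2439) x2=(-1.2926, 0.2848, 1.4433) x3=(1.9412, 0.8703, 0.1723) x4=(0.6088, 1.3683, 0.7448)
step 22: x0=(-1.0565, 1.3425, -1.7934) x1=(0.7806, 0.8909, 0.2640) x2=(-1.2770, 0.2708, 1.4549) x3=(1.9416, 0.8550, 0.1888) x4=(0.5949, 1.3475, 0.7318)
step 23: x0=(-1.0550, 1.3431, -1.7845) x1=(0.7877, 0.8850, 0.2798) x2=(-1.2614, 0.2567, 1.4665) x3=(1.9418, 0.8398, 0.2052) x4=(0.5800, 1.3291, 0.7213)
step 24: x0=(-1.0534, 1.3437, -1.7756) x1=(0.7989, 0.8709, 0.2874) x2=(-1.2458, 0.2427, 1.4780) x3=(1.9418, 0.8247, 0.2217) x4=(0.5629, 1.3154, 0.7154)
step 25: x0=(-1.0519, 1.3442, -1.7666) x1=(0.8146, 0.8489, 0.2874) x2=(-1.2302, 0.2286, 1.4896) x3=(1.9418, 0.8095, 0.2382) x4=(0.5435, 1.3062, 0.7139)
step 26: x0=(-1.0504, 1.3448, -1.7577) x1=(0.8328, 0.8229, 0.2837) x2=(-1.2146, 0.2146, 1.5012) x3=(1.9416, 0.7943, 0.2547) x4=(0.5228, 1.2993, 0.7144)
step 27: x0=(-1.0488, 1.3454, -1.7487) x1=(0.8520, 0.7961, 0.2793) x2=(-1.1990, 0.2005, 1.5128) x3=(1.9413, 0.7791, 0.2711) x4=(0.5017, 1.2928, 0.7154)
step 28: x0=(-1.0473, 1.3459, -1.7398) x1=(0.8712, 0.7698, 0.2753) x2=(-1.1833, 0.1865, 1.5243) x3=(1.9407, 0.7640, 0.2876) x4=(0.4809, 1.2860, 0.7162)
step 29: x0=(-1.0458, 1.3465, -1.7308) x1=(0.8901, 0.7446, 0.2722) x2=(-1.1677, 0.1724, 1.5359) x3=(1.9400, 0.7488, 0.3042) x4=(0.4606, 1.2786, 0.7164)
step 30: x0=(-1.0443, 1.3471, -1.7219) x1=(0.9086, 0.7204, 0.2700) x2=(-1.1521, 0.1584, 1.5475) x3=(1.9391, 0.7337, 0.3206) x4=(0.4407, 1.2706, 0.7161)
step 31: x0=(-1.0427, 1.3476, -1.7130) x1=(0.9269, 0.6972, 0.2686) x2=(-1.1365, 0.1444, 1.5590) x3=(1.9379, 0.7185, 0.3371) x4=(0.4213, 1.2621, 0.7153)
step 32: x0=(-1.0412, 1.3482, -1.7040) x1=(0.9450, 0.6748, 0.2680) x2=(-1.1209, 0.1303, 1.5706) x3=(1.9364, 0.7034, 0.3536) x4=(0.4024, 1.2531, 0.7142)
step 33: x0=(-1.0397, 1.3488, -1.6951) x1=(0.9631, 0.6532, 0.2679) x2=(-1.1052, 0.1163, 1.5822) x3=(1.9347, 0.6882, 0.3701) x4=(0.3838, 1.2436, 0.7128)
step 34: x0=(-1.0381, 1.3493, -1.6861) x1=(0.9814, 0.6322, 0.2684) x2=(-1.0896, 0.1022, 1.5937) x3=(1.9326, 0.6731, 0.3865) x4=(0.3657, 1.2338, 0.7111)
step 35: x0=(-1.0366, 1.3499, -1.6772) x1=(1.0001, 0.6117, 0.2693) x2=(-1.0740, 0.0882, 1.6053) x3=(1.9302, 0.6579, 0.4029) x4=(0.3478, 1.2237, 0.7092)
step 36: x0=(-1.0351, 1.3505, -1.6682) x1=(1.0192, 0.5917, 0.2707) x2=(-1.0583, 0.0742, 1.6169) x3=(1.9274, 0.6427, 0.4192) x4=(0.3301, 1.2134, 0.7071)
step 37: x0=(-1.0335, 1.3510, -1.6593) x1=(1.0390, 0.5721, 0.2725) x2=(-1.0427, 0.0602, 1.6284) x3=(1.9241, 0.6275, 0.4354) x4=(0.3127, 1.2028, 0.7048)
step 38: x0=(-1.0320, 1.3516, -1.6503) x1=(1.0596, 0.5529, 0.2747) x2=(-1.0271, 0.0461, 1.6400) x3=(1.9203, 0.6122, 0.4516) x4=(0.2956, 1.1921, 0.7025)

pair (1,4), distance 0.6598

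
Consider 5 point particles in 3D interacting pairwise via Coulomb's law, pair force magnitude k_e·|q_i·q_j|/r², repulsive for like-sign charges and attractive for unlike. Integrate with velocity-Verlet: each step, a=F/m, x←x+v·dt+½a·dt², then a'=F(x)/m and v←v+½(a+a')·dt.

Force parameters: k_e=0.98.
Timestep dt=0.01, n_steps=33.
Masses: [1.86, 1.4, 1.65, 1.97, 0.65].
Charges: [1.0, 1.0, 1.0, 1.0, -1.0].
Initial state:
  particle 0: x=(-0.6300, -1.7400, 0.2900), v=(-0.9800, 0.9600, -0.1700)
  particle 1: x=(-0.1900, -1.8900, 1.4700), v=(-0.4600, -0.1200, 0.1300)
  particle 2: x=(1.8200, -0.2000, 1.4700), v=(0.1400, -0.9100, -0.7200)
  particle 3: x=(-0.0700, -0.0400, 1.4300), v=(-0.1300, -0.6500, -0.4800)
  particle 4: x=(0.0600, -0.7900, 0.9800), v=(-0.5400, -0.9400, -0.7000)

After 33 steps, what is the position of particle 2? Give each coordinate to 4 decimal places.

(1.8738, -0.4993, 1.2315)

step 0: x0=(-0.6300, -1.7400, 0.2900) x1=(-0.1900, -1.8900, 1.4700) x2=(1.8200, -0.2000, 1.4700) x3=(-0.0700, -0.0400, 1.4300) x4=(0.0600, -0.7900, 0.9800)
step 1: x0=(-0.6398, -1.7304, 0.2883) x1=(-0.1946, -1.8912, 1.4713) x2=(1.8214, -0.2091, 1.4628) x3=(-0.0713, -0.0465, 1.4252) x4=(0.0546, -0.7994, 0.9731)
step 2: x0=(-0.6496, -1.7208, 0.2866) x1=(-0.1992, -1.8924, 1.4726) x2=(1.8228, -0.2182, 1.4556) x3=(-0.0726, -0.0531, 1.4203) x4=(0.0491, -0.8087, 0.9662)
step 3: x0=(-0.6594, -1.7111, 0.2848) x1=(-0.2037, -1.8936, 1.4740) x2=(1.8243, -0.2273, 1.4484) x3=(-0.0739, -0.0596, 1.4155) x4=(0.0436, -0.8181, 0.9595)
step 4: x0=(-0.6692, -1.7015, 0.2830) x1=(-0.2083, -1.8947, 1.4754) x2=(1.8257, -0.2364, 1.4412) x3=(-0.0752, -0.0662, 1.4106) x4=(0.0380, -0.8274, 0.9529)
step 5: x0=(-0.6790, -1.6918, 0.2812) x1=(-0.2128, -1.8959, 1.4768) x2=(1.8272, -0.2455, 1.4340) x3=(-0.0765, -0.0729, 1.4057) x4=(0.0323, -0.8367, 0.9463)
step 6: x0=(-0.6889, -1.6822, 0.2794) x1=(-0.2173, -1.8970, 1.4782) x2=(1.8286, -0.2546, 1.4268) x3=(-0.0778, -0.0795, 1.4007) x4=(0.0266, -0.8459, 0.9399)
step 7: x0=(-0.6987, -1.6725, 0.2775) x1=(-0.2218, -1.8982, 1.4796) x2=(1.8301, -0.2636, 1.4196) x3=(-0.0791, -0.0862, 1.3957) x4=(0.0209, -0.8552, 0.9336)
step 8: x0=(-0.7085, -1.6628, 0.2757) x1=(-0.2263, -1.8993, 1.4810) x2=(1.8316, -0.2727, 1.4124) x3=(-0.0804, -0.0929, 1.3908) x4=(0.0151, -0.8644, 0.9274)
step 9: x0=(-0.7183, -1.6531, 0.2738) x1=(-0.2308, -1.9004, 1.4825) x2=(1.8331, -0.2818, 1.4051) x3=(-0.0817, -0.0996, 1.3857) x4=(0.0092, -0.8736, 0.9213)
step 10: x0=(-0.7281, -1.6434, 0.2719) x1=(-0.2352, -1.9016, 1.4840) x2=(1.8347, -0.2909, 1.3979) x3=(-0.0831, -0.1064, 1.3807) x4=(0.0032, -0.8828, 0.9153)
step 11: x0=(-0.7380, -1.6336, 0.2700) x1=(-0.2397, -1.9027, 1.4855) x2=(1.8362, -0.3000, 1.3907) x3=(-0.0844, -0.1132, 1.3756) x4=(-0.0027, -0.8919, 0.9094)
step 12: x0=(-0.7478, -1.6239, 0.2680) x1=(-0.2441, -1.9038, 1.4870) x2=(1.8378, -0.3090, 1.3835) x3=(-0.0857, -0.1200, 1.3705) x4=(-0.0088, -0.9011, 0.9036)
step 13: x0=(-0.7576, -1.6141, 0.2661) x1=(-0.2485, -1.9049, 1.4885) x2=(1.8393, -0.3181, 1.3763) x3=(-0.0870, -0.1268, 1.3654) x4=(-0.0149, -0.9102, 0.8979)
step 14: x0=(-0.7674, -1.6043, 0.2641) x1=(-0.2529, -1.9060, 1.4900) x2=(1.8409, -0.3272, 1.3691) x3=(-0.0883, -0.1337, 1.3602) x4=(-0.0211, -0.9194, 0.8923)
step 15: x0=(-0.7772, -1.5945, 0.2621) x1=(-0.2573, -1.9071, 1.4915) x2=(1.8425, -0.3363, 1.3618) x3=(-0.0897, -0.1406, 1.3551) x4=(-0.0274, -0.9285, 0.8868)
step 16: x0=(-0.7870, -1.5847, 0.2601) x1=(-0.2617, -1.9082, 1.4931) x2=(1.8441, -0.3453, 1.3546) x3=(-0.0910, -0.1475, 1.3499) x4=(-0.0337, -0.9376, 0.8814)
step 17: x0=(-0.7968, -1.5749, 0.2581) x1=(-0.2660, -1.9092, 1.4946) x2=(1.8458, -0.3544, 1.3474) x3=(-0.0923, -0.1544, 1.3447) x4=(-0.0401, -0.9467, 0.8761)
step 18: x0=(-0.8066, -1.5650, 0.2560) x1=(-0.2704, -1.9103, 1.4962) x2=(1.8474, -0.3635, 1.3402) x3=(-0.0937, -0.1614, 1.3394) x4=(-0.0466, -0.9558, 0.8709)
step 19: x0=(-0.8164, -1.5552, 0.2540) x1=(-0.2747, -1.9114, 1.4978) x2=(1.8490, -0.3725, 1.3329) x3=(-0.0950, -0.1683, 1.3342) x4=(-0.0531, -0.9649, 0.8658)
step 20: x0=(-0.8262, -1.5453, 0.2519) x1=(-0.2790, -1.9124, 1.4993) x2=(1.8507, -0.3816, 1.3257) x3=(-0.0964, -0.1753, 1.3289) x4=(-0.0597, -0.9739, 0.8607)
step 21: x0=(-0.8360, -1.5354, 0.2499) x1=(-0.2833, -1.9135, 1.5009) x2=(1.8524, -0.3907, 1.3185) x3=(-0.0977, -0.1824, 1.3236) x4=(-0.0664, -0.9830, 0.8558)
step 22: x0=(-0.8457, -1.5255, 0.2478) x1=(-0.2876, -1.9145, 1.5025) x2=(1.8541, -0.3997, 1.3112) x3=(-0.0990, -0.1894, 1.3182) x4=(-0.0731, -0.9920, 0.8510)
step 23: x0=(-0.8555, -1.5156, 0.2457) x1=(-0.2919, -1.9156, 1.5041) x2=(1.8558, -0.4088, 1.3040) x3=(-0.1004, -0.1965, 1.3129) x4=(-0.0800, -1.0010, 0.8463)
step 24: x0=(-0.8653, -1.5057, 0.2436) x1=(-0.2962, -1.9166, 1.5057) x2=(1.8575, -0.4178, 1.2968) x3=(-0.1018, -0.2036, 1.3075) x4=(-0.0869, -1.0101, 0.8417)
step 25: x0=(-0.8750, -1.4957, 0.2415) x1=(-0.3004, -1.9177, 1.5073) x2=(1.8593, -0.4269, 1.2895) x3=(-0.1031, -0.2107, 1.3021) x4=(-0.0939, -1.0191, 0.8371)
step 26: x0=(-0.8847, -1.4857, 0.2394) x1=(-0.3047, -1.9187, 1.5089) x2=(1.8610, -0.4359, 1.2823) x3=(-0.1045, -0.2178, 1.2967) x4=(-0.1010, -1.0280, 0.8327)
step 27: x0=(-0.8944, -1.4758, 0.2372) x1=(-0.3089, -1.9197, 1.5104) x2=(1.8628, -0.4450, 1.2750) x3=(-0.1059, -0.2250, 1.2912) x4=(-0.1081, -1.0370, 0.8283)
step 28: x0=(-0.9042, -1.4658, 0.2351) x1=(-0.3131, -1.9208, 1.5120) x2=(1.8646, -0.4540, 1.2678) x3=(-0.1072, -0.2321, 1.2858) x4=(-0.1153, -1.0460, 0.8241)
step 29: x0=(-0.9139, -1.4558, 0.2330) x1=(-0.3173, -1.9218, 1.5136) x2=(1.8664, -0.4631, 1.2605) x3=(-0.1086, -0.2393, 1.2803) x4=(-0.1227, -1.0549, 0.8199)
step 30: x0=(-0.9235, -1.4458, 0.2308) x1=(-0.3215, -1.9228, 1.5152) x2=(1.8682, -0.4721, 1.2533) x3=(-0.1100, -0.2466, 1.2748) x4=(-0.1301, -1.0639, 0.8158)
step 31: x0=(-0.9332, -1.4357, 0.2287) x1=(-0.3257, -1.9238, 1.5168) x2=(1.8701, -0.4812, 1.2460) x3=(-0.1114, -0.2538, 1.2692) x4=(-0.1376, -1.0728, 0.8118)
step 32: x0=(-0.9429, -1.4257, 0.2265) x1=(-0.3299, -1.9248, 1.5184) x2=(1.8719, -0.4902, 1.2388) x3=(-0.1128, -0.2611, 1.2637) x4=(-0.1452, -1.0816, 0.8079)
step 33: x0=(-0.9525, -1.4157, 0.2244) x1=(-0.3340, -1.9259, 1.5199) x2=(1.8738, -0.4993, 1.2315) x3=(-0.1142, -0.2683, 1.2581) x4=(-0.1528, -1.0905, 0.8041)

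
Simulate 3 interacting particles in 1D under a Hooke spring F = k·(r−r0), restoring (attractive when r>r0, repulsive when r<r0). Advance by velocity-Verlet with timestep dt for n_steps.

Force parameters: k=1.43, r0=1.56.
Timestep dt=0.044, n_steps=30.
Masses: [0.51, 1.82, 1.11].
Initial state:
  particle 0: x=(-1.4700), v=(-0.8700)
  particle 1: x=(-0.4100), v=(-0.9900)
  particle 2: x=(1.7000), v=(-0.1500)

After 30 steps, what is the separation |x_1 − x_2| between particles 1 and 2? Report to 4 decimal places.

step 0: x0=(-1.4700) x1=(-0.4100) x2=(1.7000)
step 1: x0=(-1.5053) x1=(-0.4528) x2=(1.6907)
step 2: x0=(-1.5344) x1=(-0.4939) x2=(1.6759)
step 3: x0=(-1.5574) x1=(-0.5332) x2=(1.6554)
step 4: x0=(-1.5744) x1=(-0.5709) x2=(1.6293)
step 5: x0=(-1.5854) x1=(-0.6067) x2=(1.5974)
step 6: x0=(-1.5908) x1=(-0.6406) x2=(1.5599)
step 7: x0=(-1.5908) x1=(-0.6726) x2=(1.5168)
step 8: x0=(-1.5860) x1=(-0.7027) x2=(1.4683)
step 9: x0=(-1.5767) x1=(-0.7308) x2=(1.4146)
step 10: x0=(-1.5635) x1=(-0.7570) x2=(1.3558)
step 11: x0=(-1.5470) x1=(-0.7812) x2=(1.2922)
step 12: x0=(-1.5279) x1=(-0.8033) x2=(1.2242)
step 13: x0=(-1.5069) x1=(-0.8235) x2=(1.1521)
step 14: x0=(-1.4846) x1=(-0.8418) x2=(1.0761)
step 15: x0=(-1.4619) x1=(-0.8581) x2=(0.9968)
step 16: x0=(-1.4395) x1=(-0.8725) x2=(0.9145)
step 17: x0=(-1.4182) x1=(-0.8850) x2=(0.8296)
step 18: x0=(-1.3987) x1=(-0.8957) x2=(0.7427)
step 19: x0=(-1.3818) x1=(-0.9047) x2=(0.6541)
step 20: x0=(-1.3682) x1=(-0.9121) x2=(0.5643)
step 21: x0=(-1.3586) x1=(-0.9179) x2=(0.4738)
step 22: x0=(-1.3536) x1=(-0.9223) x2=(0.3830)
step 23: x0=(-1.3537) x1=(-0.9253) x2=(0.2925)
step 24: x0=(-1.3595) x1=(-0.9272) x2=(0.2025)
step 25: x0=(-1.3714) x1=(-0.9279) x2=(0.1137)
step 26: x0=(-1.3898) x1=(-0.9278) x2=(0.0263)
step 27: x0=(-1.4150) x1=(-0.9269) x2=(-0.0592)
step 28: x0=(-1.4470) x1=(-0.9255) x2=(-0.1425)
step 29: x0=(-1.4861) x1=(-0.9236) x2=(-0.2232)
step 30: x0=(-1.5322) x1=(-0.9215) x2=(-0.3010)

0.6205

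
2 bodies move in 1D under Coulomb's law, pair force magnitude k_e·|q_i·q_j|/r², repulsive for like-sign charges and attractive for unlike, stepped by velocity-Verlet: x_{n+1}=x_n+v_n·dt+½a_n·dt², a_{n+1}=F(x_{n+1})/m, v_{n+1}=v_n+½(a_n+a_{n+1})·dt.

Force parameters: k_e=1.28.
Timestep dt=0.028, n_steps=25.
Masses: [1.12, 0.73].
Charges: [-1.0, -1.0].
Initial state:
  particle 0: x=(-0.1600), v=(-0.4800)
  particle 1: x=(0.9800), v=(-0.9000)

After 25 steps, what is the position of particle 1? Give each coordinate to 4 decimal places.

step 0: x0=(-0.1600) x1=(0.9800)
step 1: x0=(-0.1738) x1=(0.9553)
step 2: x0=(-0.1883) x1=(0.9317)
step 3: x0=(-0.2035) x1=(0.9092)
step 4: x0=(-0.2194) x1=(0.8879)
step 5: x0=(-0.2361) x1=(0.8676)
step 6: x0=(-0.2534) x1=(0.8485)
step 7: x0=(-0.2716) x1=(0.8304)
step 8: x0=(-0.2904) x1=(0.8136)
step 9: x0=(-0.3100) x1=(0.7978)
step 10: x0=(-0.3304) x1=(0.7832)
step 11: x0=(-0.3514) x1=(0.7697)
step 12: x0=(-0.3732) x1=(0.7573)
step 13: x0=(-0.3957) x1=(0.7459)
step 14: x0=(-0.4188) x1=(0.7356)
step 15: x0=(-0.4427) x1=(0.7264)
step 16: x0=(-0.4671) x1=(0.7181)
step 17: x0=(-0.4923) x1=(0.7108)
step 18: x0=(-0.5180) x1=(0.7045)
step 19: x0=(-0.5443) x1=(0.6991)
step 20: x0=(-0.5713) x1=(0.6946)
step 21: x0=(-0.5987) x1=(0.6909)
step 22: x0=(-0.6268) x1=(0.6881)
step 23: x0=(-0.6553) x1=(0.6861)
step 24: x0=(-0.6843) x1=(0.6848)
step 25: x0=(-0.7139) x1=(0.6842)

(0.6842)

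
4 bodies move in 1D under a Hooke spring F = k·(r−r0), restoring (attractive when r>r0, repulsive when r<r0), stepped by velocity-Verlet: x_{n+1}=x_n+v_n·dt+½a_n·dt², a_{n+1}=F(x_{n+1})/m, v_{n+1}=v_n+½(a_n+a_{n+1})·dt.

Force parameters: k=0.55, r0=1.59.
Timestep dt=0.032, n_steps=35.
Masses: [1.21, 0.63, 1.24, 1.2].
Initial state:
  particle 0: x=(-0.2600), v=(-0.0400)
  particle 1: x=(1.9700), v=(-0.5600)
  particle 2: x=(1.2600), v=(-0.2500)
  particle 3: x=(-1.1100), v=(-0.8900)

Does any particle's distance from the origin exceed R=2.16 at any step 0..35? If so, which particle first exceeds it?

step 0: x0=(-0.2600) x1=(1.9700) x2=(1.2600) x3=(-1.1100)
step 1: x0=(-0.2610) x1=(1.9515) x2=(1.2516) x3=(-1.1381)
step 2: x0=(-0.2614) x1=(1.9319) x2=(1.2425) x3=(-1.1655)
step 3: x0=(-0.2612) x1=(1.9113) x2=(1.2327) x3=(-1.1921)
step 4: x0=(-0.2605) x1=(1.8896) x2=(1.2221) x3=(-1.2179)
step 5: x0=(-0.2593) x1=(1.8668) x2=(1.2108) x3=(-1.2429)
step 6: x0=(-0.2576) x1=(1.8430) x2=(1.1987) x3=(-1.2671)
step 7: x0=(-0.2555) x1=(1.8183) x2=(1.1858) x3=(-1.2904)
step 8: x0=(-0.2529) x1=(1.7927) x2=(1.1722) x3=(-1.3128)
step 9: x0=(-0.2500) x1=(1.7661) x2=(1.1578) x3=(-1.3344)
step 10: x0=(-0.2467) x1=(1.7387) x2=(1.1426) x3=(-1.3551)
step 11: x0=(-0.2431) x1=(1.7105) x2=(1.1266) x3=(-1.3748)
step 12: x0=(-0.2393) x1=(1.6815) x2=(1.1099) x3=(-1.3937)
step 13: x0=(-0.2351) x1=(1.6518) x2=(1.0924) x3=(-1.4116)
step 14: x0=(-0.2308) x1=(1.6214) x2=(1.0741) x3=(-1.4286)
step 15: x0=(-0.2263) x1=(1.5905) x2=(1.0551) x3=(-1.4447)
step 16: x0=(-0.2217) x1=(1.5590) x2=(1.0354) x3=(-1.4598)
step 17: x0=(-0.2170) x1=(1.5270) x2=(1.0148) x3=(-1.4740)
step 18: x0=(-0.2122) x1=(1.4945) x2=(0.9936) x3=(-1.4873)
step 19: x0=(-0.2074) x1=(1.4617) x2=(0.9716) x3=(-1.4997)
step 20: x0=(-0.2026) x1=(1.4286) x2=(0.9489) x3=(-1.5111)
step 21: x0=(-0.1978) x1=(1.3952) x2=(0.9255) x3=(-1.5216)
step 22: x0=(-0.1932) x1=(1.3616) x2=(0.9015) x3=(-1.5313)
step 23: x0=(-0.1887) x1=(1.3279) x2=(0.8767) x3=(-1.5400)
step 24: x0=(-0.1843) x1=(1.2942) x2=(0.8513) x3=(-1.5479)
step 25: x0=(-0.1802) x1=(1.2604) x2=(0.8253) x3=(-1.5549)
step 26: x0=(-0.1763) x1=(1.2267) x2=(0.7986) x3=(-1.5610)
step 27: x0=(-0.1726) x1=(1.1932) x2=(0.7714) x3=(-1.5664)
step 28: x0=(-0.1693) x1=(1.1599) x2=(0.7435) x3=(-1.5709)
step 29: x0=(-0.1664) x1=(1.1268) x2=(0.7152) x3=(-1.5746)
step 30: x0=(-0.1638) x1=(1.0940) x2=(0.6862) x3=(-1.5776)
step 31: x0=(-0.1616) x1=(1.0617) x2=(0.6568) x3=(-1.5798)
step 32: x0=(-0.1599) x1=(1.0297) x2=(0.6269) x3=(-1.5814)
step 33: x0=(-0.1587) x1=(0.9983) x2=(0.5966) x3=(-1.5822)
step 34: x0=(-0.1579) x1=(0.9675) x2=(0.5658) x3=(-1.5823)
step 35: x0=(-0.1578) x1=(0.9372) x2=(0.5346) x3=(-1.5819)

no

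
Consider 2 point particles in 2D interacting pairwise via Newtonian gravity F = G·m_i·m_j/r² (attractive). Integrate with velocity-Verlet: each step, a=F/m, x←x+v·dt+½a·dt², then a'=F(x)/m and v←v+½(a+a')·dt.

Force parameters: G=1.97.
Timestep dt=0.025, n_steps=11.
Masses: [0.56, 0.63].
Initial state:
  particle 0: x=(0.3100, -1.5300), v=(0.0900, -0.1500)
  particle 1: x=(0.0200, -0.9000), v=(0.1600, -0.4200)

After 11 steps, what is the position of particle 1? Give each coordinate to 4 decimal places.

(0.1094, -1.1119)

step 0: x0=(0.3100, -1.5300) x1=(0.0200, -0.9000)
step 1: x0=(0.3119, -1.5330) x1=(0.0243, -0.9112)
step 2: x0=(0.3131, -1.5345) x1=(0.0292, -0.9236)
step 3: x0=(0.3136, -1.5345) x1=(0.0348, -0.9375)
step 4: x0=(0.3134, -1.5329) x1=(0.0410, -0.9528)
step 5: x0=(0.3123, -1.5295) x1=(0.0479, -0.9696)
step 6: x0=(0.3104, -1.5243) x1=(0.0557, -0.9881)
step 7: x0=(0.3075, -1.5171) x1=(0.0642, -1.0083)
step 8: x0=(0.3036, -1.5077) x1=(0.0737, -1.0304)
step 9: x0=(0.2985, -1.4959) x1=(0.0842, -1.0548)
step 10: x0=(0.2920, -1.4811) x1=(0.0960, -1.0818)
step 11: x0=(0.2837, -1.4628) x1=(0.1094, -1.1119)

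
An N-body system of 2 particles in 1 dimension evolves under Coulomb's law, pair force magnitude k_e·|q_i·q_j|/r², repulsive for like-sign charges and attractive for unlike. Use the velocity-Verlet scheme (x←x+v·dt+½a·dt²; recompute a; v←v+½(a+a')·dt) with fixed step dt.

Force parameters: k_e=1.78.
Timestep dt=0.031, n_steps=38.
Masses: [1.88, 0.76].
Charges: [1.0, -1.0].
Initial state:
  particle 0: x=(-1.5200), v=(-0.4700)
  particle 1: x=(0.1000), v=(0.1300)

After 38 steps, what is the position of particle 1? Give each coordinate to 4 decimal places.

step 0: x0=(-1.5200) x1=(0.1000)
step 1: x0=(-1.5344) x1=(0.1036)
step 2: x0=(-1.5485) x1=(0.1064)
step 3: x0=(-1.5622) x1=(0.1083)
step 4: x0=(-1.5756) x1=(0.1094)
step 5: x0=(-1.5887) x1=(0.1098)
step 6: x0=(-1.6014) x1=(0.1093)
step 7: x0=(-1.6139) x1=(0.1081)
step 8: x0=(-1.6260) x1=(0.1062)
step 9: x0=(-1.6379) x1=(0.1034)
step 10: x0=(-1.6494) x1=(0.1000)
step 11: x0=(-1.6606) x1=(0.0958)
step 12: x0=(-1.6716) x1=(0.0909)
step 13: x0=(-1.6823) x1=(0.0852)
step 14: x0=(-1.6926) x1=(0.0788)
step 15: x0=(-1.7027) x1=(0.0718)
step 16: x0=(-1.7125) x1=(0.0640)
step 17: x0=(-1.7220) x1=(0.0554)
step 18: x0=(-1.7312) x1=(0.0462)
step 19: x0=(-1.7401) x1=(0.0363)
step 20: x0=(-1.7487) x1=(0.0256)
step 21: x0=(-1.7571) x1=(0.0143)
step 22: x0=(-1.7652) x1=(0.0022)
step 23: x0=(-1.7729) x1=(-0.0106)
step 24: x0=(-1.7804) x1=(-0.0242)
step 25: x0=(-1.7876) x1=(-0.0384)
step 26: x0=(-1.7944) x1=(-0.0534)
step 27: x0=(-1.8010) x1=(-0.0692)
step 28: x0=(-1.8073) x1=(-0.0857)
step 29: x0=(-1.8133) x1=(-0.1029)
step 30: x0=(-1.8189) x1=(-0.1209)
step 31: x0=(-1.8243) x1=(-0.1397)
step 32: x0=(-1.8293) x1=(-0.1593)
step 33: x0=(-1.8340) x1=(-0.1797)
step 34: x0=(-1.8383) x1=(-0.2009)
step 35: x0=(-1.8424) x1=(-0.2230)
step 36: x0=(-1.8460) x1=(-0.2459)
step 37: x0=(-1.8494) x1=(-0.2697)
step 38: x0=(-1.8523) x1=(-0.2944)

(-0.2944)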